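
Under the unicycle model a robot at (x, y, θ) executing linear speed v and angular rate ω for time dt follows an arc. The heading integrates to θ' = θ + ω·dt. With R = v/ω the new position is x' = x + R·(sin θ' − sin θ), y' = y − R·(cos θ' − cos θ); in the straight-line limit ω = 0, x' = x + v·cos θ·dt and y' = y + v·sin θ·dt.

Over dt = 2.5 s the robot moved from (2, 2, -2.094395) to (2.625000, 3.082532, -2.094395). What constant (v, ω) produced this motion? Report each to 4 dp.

Δθ = -2.094395 − -2.094395 = 0.000000
ω = Δθ/dt = 0.000000/2.5 = 0.0000
ω = 0 → v = (Δx·cos θ + Δy·sin θ)/dt = -0.5000

v = -0.5000, ω = 0.0000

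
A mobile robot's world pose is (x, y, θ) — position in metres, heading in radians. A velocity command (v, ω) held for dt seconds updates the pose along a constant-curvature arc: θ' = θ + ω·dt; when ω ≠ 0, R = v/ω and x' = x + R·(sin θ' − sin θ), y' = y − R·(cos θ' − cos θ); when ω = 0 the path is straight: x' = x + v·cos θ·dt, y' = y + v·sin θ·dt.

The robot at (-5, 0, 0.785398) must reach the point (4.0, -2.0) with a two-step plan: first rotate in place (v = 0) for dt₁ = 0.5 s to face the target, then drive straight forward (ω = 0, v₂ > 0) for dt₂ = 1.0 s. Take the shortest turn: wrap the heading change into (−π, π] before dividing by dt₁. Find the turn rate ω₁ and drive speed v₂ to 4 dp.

heading to target = atan2(-2−0, 4−-5) = -0.2187
Δθ = wrap(-0.2187 − 0.7854) = -1.0041; ω₁ = Δθ/dt₁ = -2.0081
distance = √((4−-5)² + (-2−0)²) = 9.2195; v₂ = distance/dt₂ = 9.2195

ω₁ = -2.0081, v₂ = 9.2195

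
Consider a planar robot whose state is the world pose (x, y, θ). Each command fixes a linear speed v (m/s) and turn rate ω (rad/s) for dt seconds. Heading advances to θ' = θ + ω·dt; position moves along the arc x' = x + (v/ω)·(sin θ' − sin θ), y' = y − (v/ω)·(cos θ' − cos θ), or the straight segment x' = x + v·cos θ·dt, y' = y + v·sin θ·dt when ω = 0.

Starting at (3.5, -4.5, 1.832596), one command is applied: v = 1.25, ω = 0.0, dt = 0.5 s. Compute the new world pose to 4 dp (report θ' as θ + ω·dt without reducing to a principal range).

θ' = 1.8326 + 0.0·0.5 = 1.8326
ω = 0 → straight: x' = 3.5 + 1.25·cos(1.8326)·0.5 = 3.3382
y' = -4.5 + 1.25·sin(1.8326)·0.5 = -3.8963

(3.3382, -3.8963, 1.8326)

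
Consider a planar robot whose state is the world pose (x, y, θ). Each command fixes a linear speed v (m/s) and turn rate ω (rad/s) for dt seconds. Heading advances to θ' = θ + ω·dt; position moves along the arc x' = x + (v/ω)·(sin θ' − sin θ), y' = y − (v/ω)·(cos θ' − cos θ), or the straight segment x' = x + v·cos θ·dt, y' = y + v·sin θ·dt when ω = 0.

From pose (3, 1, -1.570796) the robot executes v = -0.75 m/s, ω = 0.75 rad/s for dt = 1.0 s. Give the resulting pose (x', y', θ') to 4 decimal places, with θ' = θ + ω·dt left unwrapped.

θ' = -1.5708 + 0.75·1.0 = -0.8208
R = v/ω = -0.75/0.75 = -1.0000
x' = 3 + -1.0000·(sin -0.8208 − sin -1.5708) = 2.7317
y' = 1 − -1.0000·(cos -0.8208 − cos -1.5708) = 1.6816

(2.7317, 1.6816, -0.8208)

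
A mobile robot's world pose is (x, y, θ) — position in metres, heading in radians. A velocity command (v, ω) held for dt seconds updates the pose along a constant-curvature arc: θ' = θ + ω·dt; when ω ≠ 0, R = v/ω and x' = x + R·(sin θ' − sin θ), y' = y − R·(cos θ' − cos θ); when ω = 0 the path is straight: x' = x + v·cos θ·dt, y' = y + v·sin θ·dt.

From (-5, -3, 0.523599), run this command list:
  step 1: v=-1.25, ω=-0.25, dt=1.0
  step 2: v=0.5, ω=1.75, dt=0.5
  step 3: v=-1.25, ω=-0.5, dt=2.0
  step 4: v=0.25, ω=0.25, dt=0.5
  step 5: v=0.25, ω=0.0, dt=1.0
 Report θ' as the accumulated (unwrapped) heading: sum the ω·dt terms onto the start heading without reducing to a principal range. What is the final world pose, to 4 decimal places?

step 1: θ'=0.2736 (R=5.0000) → pose (-6.1490, -3.4839, 0.2736)
step 2: θ'=1.1486 (R=0.2857) → pose (-5.9656, -3.3259, 1.1486)
step 3: θ'=0.1486 (R=2.5000) → pose (-7.8759, -4.7739, 0.1486)
step 4: θ'=0.2736 (R=1.0000) → pose (-7.7538, -4.7477, 0.2736)
step 5: θ'=0.2736 (straight) → pose (-7.5131, -4.6802, 0.2736)

(-7.5131, -4.6802, 0.2736)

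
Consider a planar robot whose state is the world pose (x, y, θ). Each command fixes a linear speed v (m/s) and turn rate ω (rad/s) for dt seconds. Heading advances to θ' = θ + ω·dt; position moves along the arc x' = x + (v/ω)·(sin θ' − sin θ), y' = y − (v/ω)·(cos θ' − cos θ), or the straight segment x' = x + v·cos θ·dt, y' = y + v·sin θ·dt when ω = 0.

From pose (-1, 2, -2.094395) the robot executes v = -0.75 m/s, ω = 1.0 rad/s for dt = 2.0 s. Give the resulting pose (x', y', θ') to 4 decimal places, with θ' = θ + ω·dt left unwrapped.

θ' = -2.0944 + 1.0·2.0 = -0.0944
R = v/ω = -0.75/1.0 = -0.7500
x' = -1 + -0.7500·(sin -0.0944 − sin -2.0944) = -1.5788
y' = 2 − -0.7500·(cos -0.0944 − cos -2.0944) = 3.1217

(-1.5788, 3.1217, -0.0944)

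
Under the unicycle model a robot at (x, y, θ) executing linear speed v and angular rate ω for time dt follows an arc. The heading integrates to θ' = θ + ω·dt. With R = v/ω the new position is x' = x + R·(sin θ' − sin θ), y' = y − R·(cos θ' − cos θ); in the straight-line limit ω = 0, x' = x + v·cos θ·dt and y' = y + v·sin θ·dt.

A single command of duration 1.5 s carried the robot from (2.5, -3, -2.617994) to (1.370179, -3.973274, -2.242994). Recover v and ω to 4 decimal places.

v = 1.0000, ω = 0.2500

Δθ = -2.242994 − -2.617994 = 0.375000
ω = Δθ/dt = 0.375000/1.5 = 0.2500
R = Δx/(sin θ' − sin θ) = 4.0000
v = R·ω = 4.0000·0.2500 = 1.0000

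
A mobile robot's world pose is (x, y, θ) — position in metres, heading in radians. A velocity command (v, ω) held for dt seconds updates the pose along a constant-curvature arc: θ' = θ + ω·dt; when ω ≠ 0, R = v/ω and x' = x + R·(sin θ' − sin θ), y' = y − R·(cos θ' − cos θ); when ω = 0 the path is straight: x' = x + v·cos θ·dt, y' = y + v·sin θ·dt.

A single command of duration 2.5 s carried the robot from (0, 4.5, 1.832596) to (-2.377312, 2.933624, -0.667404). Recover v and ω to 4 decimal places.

v = -1.5000, ω = -1.0000

Δθ = -0.667404 − 1.832596 = -2.500000
ω = Δθ/dt = -2.500000/2.5 = -1.0000
R = Δx/(sin θ' − sin θ) = 1.5000
v = R·ω = 1.5000·-1.0000 = -1.5000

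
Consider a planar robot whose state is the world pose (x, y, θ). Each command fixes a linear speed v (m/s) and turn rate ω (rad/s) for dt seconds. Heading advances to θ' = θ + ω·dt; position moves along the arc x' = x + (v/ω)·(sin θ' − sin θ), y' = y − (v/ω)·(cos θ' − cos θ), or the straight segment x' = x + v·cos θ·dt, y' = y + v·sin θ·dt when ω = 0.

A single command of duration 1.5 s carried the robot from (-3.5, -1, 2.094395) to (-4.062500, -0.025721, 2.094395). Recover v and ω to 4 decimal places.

Δθ = 2.094395 − 2.094395 = 0.000000
ω = Δθ/dt = 0.000000/1.5 = 0.0000
ω = 0 → v = (Δx·cos θ + Δy·sin θ)/dt = 0.7500

v = 0.7500, ω = 0.0000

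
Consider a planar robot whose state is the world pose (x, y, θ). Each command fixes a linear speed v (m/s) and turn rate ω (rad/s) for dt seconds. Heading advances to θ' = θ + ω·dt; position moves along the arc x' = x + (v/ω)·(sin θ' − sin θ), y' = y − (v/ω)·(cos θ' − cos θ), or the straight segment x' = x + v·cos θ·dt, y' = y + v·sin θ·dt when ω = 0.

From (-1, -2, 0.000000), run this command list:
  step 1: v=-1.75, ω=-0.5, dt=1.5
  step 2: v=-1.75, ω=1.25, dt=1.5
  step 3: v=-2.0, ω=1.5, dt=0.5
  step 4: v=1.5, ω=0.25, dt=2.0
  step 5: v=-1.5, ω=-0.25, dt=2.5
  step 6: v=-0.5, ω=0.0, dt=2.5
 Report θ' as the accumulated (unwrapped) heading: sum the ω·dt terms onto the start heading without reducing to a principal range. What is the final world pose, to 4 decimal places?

step 1: θ'=-0.7500 (R=3.5000) → pose (-3.3857, -1.0609, -0.7500)
step 2: θ'=1.1250 (R=-1.4000) → pose (-5.6032, -1.4816, 1.1250)
step 3: θ'=1.8750 (R=-1.3333) → pose (-5.6723, -2.4559, 1.8750)
step 4: θ'=2.3750 (R=6.0000) → pose (-7.2347, 0.0686, 2.3750)
step 5: θ'=1.7500 (R=6.0000) → pose (-5.4929, -3.1836, 1.7500)
step 6: θ'=1.7500 (straight) → pose (-5.2701, -4.4136, 1.7500)

(-5.2701, -4.4136, 1.7500)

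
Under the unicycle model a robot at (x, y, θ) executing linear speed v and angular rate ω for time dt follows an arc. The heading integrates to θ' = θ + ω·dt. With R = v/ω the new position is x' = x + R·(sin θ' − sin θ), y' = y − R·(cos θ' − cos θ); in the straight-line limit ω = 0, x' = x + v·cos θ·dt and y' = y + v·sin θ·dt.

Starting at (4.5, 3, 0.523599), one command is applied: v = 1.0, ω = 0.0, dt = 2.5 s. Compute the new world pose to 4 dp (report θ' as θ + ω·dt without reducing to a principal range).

θ' = 0.5236 + 0.0·2.5 = 0.5236
ω = 0 → straight: x' = 4.5 + 1.0·cos(0.5236)·2.5 = 6.6651
y' = 3 + 1.0·sin(0.5236)·2.5 = 4.2500

(6.6651, 4.2500, 0.5236)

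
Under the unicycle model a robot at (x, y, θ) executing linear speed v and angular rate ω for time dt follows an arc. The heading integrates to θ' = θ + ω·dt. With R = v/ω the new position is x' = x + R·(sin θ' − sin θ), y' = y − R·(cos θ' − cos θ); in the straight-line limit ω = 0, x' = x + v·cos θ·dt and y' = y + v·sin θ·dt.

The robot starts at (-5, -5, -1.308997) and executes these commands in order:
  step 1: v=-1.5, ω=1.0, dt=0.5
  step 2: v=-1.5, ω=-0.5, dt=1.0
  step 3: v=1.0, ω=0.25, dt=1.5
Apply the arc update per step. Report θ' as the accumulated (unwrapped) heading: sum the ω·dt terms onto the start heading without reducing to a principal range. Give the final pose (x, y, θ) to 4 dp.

(-5.4428, -4.4019, -0.9340)

step 1: θ'=-0.8090 (R=-1.5000) → pose (-5.3635, -4.3529, -0.8090)
step 2: θ'=-1.3090 (R=3.0000) → pose (-6.0905, -3.0587, -1.3090)
step 3: θ'=-0.9340 (R=4.0000) → pose (-5.4428, -4.4019, -0.9340)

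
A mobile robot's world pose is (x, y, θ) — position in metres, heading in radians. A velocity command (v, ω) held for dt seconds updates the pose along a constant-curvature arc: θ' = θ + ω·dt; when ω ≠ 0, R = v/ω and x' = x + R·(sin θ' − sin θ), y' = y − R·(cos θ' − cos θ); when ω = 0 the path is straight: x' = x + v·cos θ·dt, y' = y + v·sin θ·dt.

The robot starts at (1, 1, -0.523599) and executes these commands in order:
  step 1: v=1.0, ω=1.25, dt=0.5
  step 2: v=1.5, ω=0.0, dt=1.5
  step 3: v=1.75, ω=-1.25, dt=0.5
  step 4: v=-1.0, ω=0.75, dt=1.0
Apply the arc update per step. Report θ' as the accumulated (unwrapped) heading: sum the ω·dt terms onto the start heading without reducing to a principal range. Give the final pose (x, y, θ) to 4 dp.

step 1: θ'=0.1014 (R=0.8000) → pose (1.4810, 0.8969, 0.1014)
step 2: θ'=0.1014 (straight) → pose (3.7194, 1.1247, 0.1014)
step 3: θ'=-0.5236 (R=-1.4000) → pose (4.5611, 0.9443, -0.5236)
step 4: θ'=0.2264 (R=-1.3333) → pose (3.5952, 1.0889, 0.2264)

(3.5952, 1.0889, 0.2264)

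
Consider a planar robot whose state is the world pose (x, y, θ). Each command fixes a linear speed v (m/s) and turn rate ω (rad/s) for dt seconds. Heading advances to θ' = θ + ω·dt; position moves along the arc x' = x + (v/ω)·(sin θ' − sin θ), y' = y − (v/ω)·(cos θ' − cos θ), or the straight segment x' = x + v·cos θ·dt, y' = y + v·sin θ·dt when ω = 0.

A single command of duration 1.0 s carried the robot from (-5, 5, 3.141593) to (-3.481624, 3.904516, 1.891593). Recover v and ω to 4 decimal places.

Δθ = 1.891593 − 3.141593 = -1.250000
ω = Δθ/dt = -1.250000/1.0 = -1.2500
R = Δx/(sin θ' − sin θ) = 1.6000
v = R·ω = 1.6000·-1.2500 = -2.0000

v = -2.0000, ω = -1.2500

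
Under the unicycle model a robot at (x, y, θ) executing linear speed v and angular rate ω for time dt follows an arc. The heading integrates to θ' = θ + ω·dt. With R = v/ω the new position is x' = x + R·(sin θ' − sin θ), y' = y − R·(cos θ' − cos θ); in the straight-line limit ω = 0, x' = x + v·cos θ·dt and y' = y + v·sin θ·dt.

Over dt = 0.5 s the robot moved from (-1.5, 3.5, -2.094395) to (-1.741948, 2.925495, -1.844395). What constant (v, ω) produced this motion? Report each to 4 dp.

Δθ = -1.844395 − -2.094395 = 0.250000
ω = Δθ/dt = 0.250000/0.5 = 0.5000
R = −Δy/(cos θ' − cos θ) = 2.5000
v = R·ω = 2.5000·0.5000 = 1.2500

v = 1.2500, ω = 0.5000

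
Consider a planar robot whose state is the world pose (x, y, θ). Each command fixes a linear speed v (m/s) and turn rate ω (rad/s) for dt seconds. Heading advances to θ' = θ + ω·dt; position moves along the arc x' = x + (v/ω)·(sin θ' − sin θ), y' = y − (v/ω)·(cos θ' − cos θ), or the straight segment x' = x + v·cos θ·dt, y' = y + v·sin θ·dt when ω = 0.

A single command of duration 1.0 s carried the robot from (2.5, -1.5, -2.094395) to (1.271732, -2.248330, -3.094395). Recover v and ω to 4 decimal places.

Δθ = -3.094395 − -2.094395 = -1.000000
ω = Δθ/dt = -1.000000/1.0 = -1.0000
R = Δx/(sin θ' − sin θ) = -1.5000
v = R·ω = -1.5000·-1.0000 = 1.5000

v = 1.5000, ω = -1.0000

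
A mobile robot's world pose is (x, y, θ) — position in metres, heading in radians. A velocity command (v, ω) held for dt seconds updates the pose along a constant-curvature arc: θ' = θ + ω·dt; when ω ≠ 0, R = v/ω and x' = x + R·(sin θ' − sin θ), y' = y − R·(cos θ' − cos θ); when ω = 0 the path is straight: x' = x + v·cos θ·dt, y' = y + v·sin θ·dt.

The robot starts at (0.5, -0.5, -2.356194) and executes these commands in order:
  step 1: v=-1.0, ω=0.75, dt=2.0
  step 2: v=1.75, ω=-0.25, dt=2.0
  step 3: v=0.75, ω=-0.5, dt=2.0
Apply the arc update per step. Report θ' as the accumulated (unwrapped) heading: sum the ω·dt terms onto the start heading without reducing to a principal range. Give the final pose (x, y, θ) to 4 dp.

step 1: θ'=-0.8562 (R=-1.3333) → pose (0.5643, 1.3166, -0.8562)
step 2: θ'=-1.3562 (R=-7.0000) → pose (2.1163, -1.7799, -1.3562)
step 3: θ'=-2.3562 (R=-1.5000) → pose (1.7113, -3.1600, -2.3562)

(1.7113, -3.1600, -2.3562)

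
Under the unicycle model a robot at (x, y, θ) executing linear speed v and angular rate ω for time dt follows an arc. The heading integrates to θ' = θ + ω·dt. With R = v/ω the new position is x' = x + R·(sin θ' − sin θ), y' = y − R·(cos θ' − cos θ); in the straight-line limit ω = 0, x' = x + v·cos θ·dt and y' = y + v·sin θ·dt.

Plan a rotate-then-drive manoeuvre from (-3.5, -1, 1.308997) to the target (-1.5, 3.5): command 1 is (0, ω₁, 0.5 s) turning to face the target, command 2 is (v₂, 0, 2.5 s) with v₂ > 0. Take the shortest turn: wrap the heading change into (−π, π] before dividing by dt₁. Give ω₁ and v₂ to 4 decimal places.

ω₁ = -0.3129, v₂ = 1.9698

heading to target = atan2(3.5−-1, -1.5−-3.5) = 1.1526
Δθ = wrap(1.1526 − 1.3090) = -0.1564; ω₁ = Δθ/dt₁ = -0.3129
distance = √((-1.5−-3.5)² + (3.5−-1)²) = 4.9244; v₂ = distance/dt₂ = 1.9698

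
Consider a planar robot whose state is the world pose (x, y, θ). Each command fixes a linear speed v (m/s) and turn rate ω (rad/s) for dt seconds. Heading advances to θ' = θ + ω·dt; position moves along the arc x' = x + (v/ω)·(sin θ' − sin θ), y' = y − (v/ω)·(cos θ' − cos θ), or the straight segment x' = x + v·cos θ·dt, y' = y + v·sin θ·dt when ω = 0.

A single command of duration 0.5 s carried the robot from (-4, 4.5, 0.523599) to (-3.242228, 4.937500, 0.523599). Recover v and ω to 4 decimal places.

Δθ = 0.523599 − 0.523599 = 0.000000
ω = Δθ/dt = 0.000000/0.5 = 0.0000
ω = 0 → v = (Δx·cos θ + Δy·sin θ)/dt = 1.7500

v = 1.7500, ω = 0.0000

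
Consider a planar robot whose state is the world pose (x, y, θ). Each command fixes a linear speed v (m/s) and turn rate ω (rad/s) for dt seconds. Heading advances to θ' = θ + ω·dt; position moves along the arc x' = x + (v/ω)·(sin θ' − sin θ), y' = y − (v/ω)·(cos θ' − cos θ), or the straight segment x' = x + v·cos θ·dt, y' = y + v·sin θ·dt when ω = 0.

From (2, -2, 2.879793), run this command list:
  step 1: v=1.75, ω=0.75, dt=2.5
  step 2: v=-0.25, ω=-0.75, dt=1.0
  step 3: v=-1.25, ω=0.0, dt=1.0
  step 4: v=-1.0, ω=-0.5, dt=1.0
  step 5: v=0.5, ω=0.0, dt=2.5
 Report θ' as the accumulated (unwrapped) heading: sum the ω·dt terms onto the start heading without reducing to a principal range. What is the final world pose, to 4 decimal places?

(-0.4020, -3.0466, 3.5048)

step 1: θ'=4.7548 (R=2.3333) → pose (-0.9351, -4.3527, 4.7548)
step 2: θ'=4.0048 (R=0.3333) → pose (-0.8554, -4.1219, 4.0048)
step 3: θ'=4.0048 (straight) → pose (-0.0429, -3.1720, 4.0048)
step 4: θ'=3.5048 (R=2.0000) → pose (0.7664, -2.6025, 3.5048)
step 5: θ'=3.5048 (straight) → pose (-0.4020, -3.0466, 3.5048)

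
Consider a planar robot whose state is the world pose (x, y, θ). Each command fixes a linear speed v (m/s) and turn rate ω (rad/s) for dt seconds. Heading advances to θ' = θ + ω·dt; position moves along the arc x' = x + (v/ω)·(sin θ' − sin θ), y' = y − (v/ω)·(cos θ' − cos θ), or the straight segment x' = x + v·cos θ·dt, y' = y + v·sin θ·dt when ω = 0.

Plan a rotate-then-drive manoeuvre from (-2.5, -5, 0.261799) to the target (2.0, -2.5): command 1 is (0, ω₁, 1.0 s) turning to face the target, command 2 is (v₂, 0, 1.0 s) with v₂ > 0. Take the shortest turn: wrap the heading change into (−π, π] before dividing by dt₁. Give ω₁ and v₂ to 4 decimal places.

ω₁ = 0.2453, v₂ = 5.1478

heading to target = atan2(-2.5−-5, 2−-2.5) = 0.5071
Δθ = wrap(0.5071 − 0.2618) = 0.2453; ω₁ = Δθ/dt₁ = 0.2453
distance = √((2−-2.5)² + (-2.5−-5)²) = 5.1478; v₂ = distance/dt₂ = 5.1478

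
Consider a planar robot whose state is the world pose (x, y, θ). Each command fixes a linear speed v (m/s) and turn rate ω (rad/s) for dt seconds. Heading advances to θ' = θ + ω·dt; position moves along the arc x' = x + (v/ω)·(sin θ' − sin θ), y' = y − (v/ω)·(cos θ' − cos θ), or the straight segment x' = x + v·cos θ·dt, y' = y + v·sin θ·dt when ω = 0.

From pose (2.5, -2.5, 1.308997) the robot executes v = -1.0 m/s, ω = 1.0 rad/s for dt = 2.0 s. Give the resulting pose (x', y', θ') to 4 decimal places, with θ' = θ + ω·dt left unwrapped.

(3.6325, -3.7448, 3.3090)

θ' = 1.3090 + 1.0·2.0 = 3.3090
R = v/ω = -1.0/1.0 = -1.0000
x' = 2.5 + -1.0000·(sin 3.3090 − sin 1.3090) = 3.6325
y' = -2.5 − -1.0000·(cos 3.3090 − cos 1.3090) = -3.7448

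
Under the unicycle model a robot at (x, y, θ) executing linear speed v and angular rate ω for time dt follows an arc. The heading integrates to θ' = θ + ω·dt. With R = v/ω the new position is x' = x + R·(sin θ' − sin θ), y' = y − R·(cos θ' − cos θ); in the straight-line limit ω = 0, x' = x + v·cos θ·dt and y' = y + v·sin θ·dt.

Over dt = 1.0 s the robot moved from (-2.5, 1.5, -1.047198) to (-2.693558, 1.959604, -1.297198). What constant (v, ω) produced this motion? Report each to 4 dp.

Δθ = -1.297198 − -1.047198 = -0.250000
ω = Δθ/dt = -0.250000/1.0 = -0.2500
R = −Δy/(cos θ' − cos θ) = 2.0000
v = R·ω = 2.0000·-0.2500 = -0.5000

v = -0.5000, ω = -0.2500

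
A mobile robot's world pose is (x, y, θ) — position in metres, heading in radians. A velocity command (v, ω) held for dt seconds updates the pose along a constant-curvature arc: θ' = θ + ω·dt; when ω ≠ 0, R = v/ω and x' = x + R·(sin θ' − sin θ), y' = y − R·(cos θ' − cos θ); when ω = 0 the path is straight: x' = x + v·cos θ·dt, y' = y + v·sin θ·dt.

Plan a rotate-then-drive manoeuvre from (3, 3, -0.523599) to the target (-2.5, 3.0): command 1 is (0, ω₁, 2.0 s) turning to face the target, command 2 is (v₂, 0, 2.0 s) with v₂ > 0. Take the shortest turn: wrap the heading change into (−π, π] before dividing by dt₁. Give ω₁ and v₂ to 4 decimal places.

heading to target = atan2(3−3, -2.5−3) = 3.1416
Δθ = wrap(3.1416 − -0.5236) = -2.6180; ω₁ = Δθ/dt₁ = -1.3090
distance = √((-2.5−3)² + (3−3)²) = 5.5000; v₂ = distance/dt₂ = 2.7500

ω₁ = -1.3090, v₂ = 2.7500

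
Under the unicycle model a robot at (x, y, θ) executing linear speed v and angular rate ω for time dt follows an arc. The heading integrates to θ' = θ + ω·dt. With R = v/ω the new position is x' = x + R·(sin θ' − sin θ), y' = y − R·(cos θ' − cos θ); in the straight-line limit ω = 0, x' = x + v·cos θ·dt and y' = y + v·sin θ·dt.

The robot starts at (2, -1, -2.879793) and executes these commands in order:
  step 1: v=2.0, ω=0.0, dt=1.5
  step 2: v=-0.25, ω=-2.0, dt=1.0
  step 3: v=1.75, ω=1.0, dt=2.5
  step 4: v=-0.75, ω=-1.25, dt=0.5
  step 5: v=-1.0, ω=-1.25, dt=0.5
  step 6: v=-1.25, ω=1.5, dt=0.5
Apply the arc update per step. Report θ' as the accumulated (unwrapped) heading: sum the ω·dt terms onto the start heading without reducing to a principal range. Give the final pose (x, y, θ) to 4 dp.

(-2.2524, -0.3548, -2.8798)

step 1: θ'=-2.8798 (straight) → pose (-0.8978, -1.7765, -2.8798)
step 2: θ'=-4.8798 (R=0.1250) → pose (-0.7422, -1.9180, -4.8798)
step 3: θ'=-2.3798 (R=1.7500) → pose (-3.6756, -0.3601, -2.3798)
step 4: θ'=-3.0048 (R=0.6000) → pose (-3.3433, -0.1999, -3.0048)
step 5: θ'=-3.6298 (R=0.8000) → pose (-2.8590, -0.2859, -3.6298)
step 6: θ'=-2.8798 (R=-0.8333) → pose (-2.2524, -0.3548, -2.8798)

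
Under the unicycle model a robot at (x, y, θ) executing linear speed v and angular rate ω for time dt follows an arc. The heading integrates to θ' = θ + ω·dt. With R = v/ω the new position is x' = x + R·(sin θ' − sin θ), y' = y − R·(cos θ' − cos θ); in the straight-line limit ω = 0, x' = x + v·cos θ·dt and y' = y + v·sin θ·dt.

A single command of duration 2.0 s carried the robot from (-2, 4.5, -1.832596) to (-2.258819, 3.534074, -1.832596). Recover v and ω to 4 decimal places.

Δθ = -1.832596 − -1.832596 = 0.000000
ω = Δθ/dt = 0.000000/2.0 = 0.0000
ω = 0 → v = (Δx·cos θ + Δy·sin θ)/dt = 0.5000

v = 0.5000, ω = 0.0000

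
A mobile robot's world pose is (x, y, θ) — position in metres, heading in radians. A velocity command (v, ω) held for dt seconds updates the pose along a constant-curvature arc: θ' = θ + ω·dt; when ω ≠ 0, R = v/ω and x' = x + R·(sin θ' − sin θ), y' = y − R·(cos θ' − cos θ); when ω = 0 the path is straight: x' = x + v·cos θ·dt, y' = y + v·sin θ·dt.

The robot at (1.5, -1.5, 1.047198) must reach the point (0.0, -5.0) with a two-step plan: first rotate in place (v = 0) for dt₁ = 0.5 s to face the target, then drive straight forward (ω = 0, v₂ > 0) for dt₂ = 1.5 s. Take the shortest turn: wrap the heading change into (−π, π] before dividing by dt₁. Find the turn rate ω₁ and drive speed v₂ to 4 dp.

ω₁ = -6.0458, v₂ = 2.5386

heading to target = atan2(-5−-1.5, 0−1.5) = -1.9757
Δθ = wrap(-1.9757 − 1.0472) = -3.0229; ω₁ = Δθ/dt₁ = -6.0458
distance = √((0−1.5)² + (-5−-1.5)²) = 3.8079; v₂ = distance/dt₂ = 2.5386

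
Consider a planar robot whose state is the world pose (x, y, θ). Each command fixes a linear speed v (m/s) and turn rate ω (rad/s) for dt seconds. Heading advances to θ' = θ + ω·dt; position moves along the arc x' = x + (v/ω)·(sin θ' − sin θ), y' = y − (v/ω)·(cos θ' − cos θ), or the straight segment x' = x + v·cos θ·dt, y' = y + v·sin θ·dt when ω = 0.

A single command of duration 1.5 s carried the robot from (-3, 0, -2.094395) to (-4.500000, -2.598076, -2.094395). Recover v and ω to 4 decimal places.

Δθ = -2.094395 − -2.094395 = 0.000000
ω = Δθ/dt = 0.000000/1.5 = 0.0000
ω = 0 → v = (Δx·cos θ + Δy·sin θ)/dt = 2.0000

v = 2.0000, ω = 0.0000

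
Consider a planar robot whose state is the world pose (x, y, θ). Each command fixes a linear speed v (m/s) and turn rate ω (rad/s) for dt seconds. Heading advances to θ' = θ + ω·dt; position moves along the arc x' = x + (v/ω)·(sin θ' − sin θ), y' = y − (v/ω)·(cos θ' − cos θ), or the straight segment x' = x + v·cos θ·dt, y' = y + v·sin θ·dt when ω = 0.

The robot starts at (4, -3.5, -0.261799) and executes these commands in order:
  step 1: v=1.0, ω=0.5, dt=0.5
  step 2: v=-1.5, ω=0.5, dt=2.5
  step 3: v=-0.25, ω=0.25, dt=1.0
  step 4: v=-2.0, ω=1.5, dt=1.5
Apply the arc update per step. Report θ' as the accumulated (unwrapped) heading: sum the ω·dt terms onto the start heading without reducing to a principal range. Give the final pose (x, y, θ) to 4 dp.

(3.6496, -7.0453, 3.7382)

step 1: θ'=-0.0118 (R=2.0000) → pose (4.4940, -3.5680, -0.0118)
step 2: θ'=1.2382 (R=-3.0000) → pose (1.6230, -5.5883, 1.2382)
step 3: θ'=1.4882 (R=-1.0000) → pose (1.5717, -5.8323, 1.4882)
step 4: θ'=3.7382 (R=-1.3333) → pose (3.6496, -7.0453, 3.7382)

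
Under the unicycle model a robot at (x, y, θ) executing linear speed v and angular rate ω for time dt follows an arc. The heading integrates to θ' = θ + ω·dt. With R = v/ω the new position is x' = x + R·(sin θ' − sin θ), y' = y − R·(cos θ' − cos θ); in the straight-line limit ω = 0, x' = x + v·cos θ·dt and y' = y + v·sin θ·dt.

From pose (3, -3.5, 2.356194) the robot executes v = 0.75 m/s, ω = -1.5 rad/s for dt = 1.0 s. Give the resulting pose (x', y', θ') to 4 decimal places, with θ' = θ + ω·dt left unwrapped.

θ' = 2.3562 + -1.5·1.0 = 0.8562
R = v/ω = 0.75/-1.5 = -0.5000
x' = 3 + -0.5000·(sin 0.8562 − sin 2.3562) = 2.9759
y' = -3.5 − -0.5000·(cos 0.8562 − cos 2.3562) = -2.8188

(2.9759, -2.8188, 0.8562)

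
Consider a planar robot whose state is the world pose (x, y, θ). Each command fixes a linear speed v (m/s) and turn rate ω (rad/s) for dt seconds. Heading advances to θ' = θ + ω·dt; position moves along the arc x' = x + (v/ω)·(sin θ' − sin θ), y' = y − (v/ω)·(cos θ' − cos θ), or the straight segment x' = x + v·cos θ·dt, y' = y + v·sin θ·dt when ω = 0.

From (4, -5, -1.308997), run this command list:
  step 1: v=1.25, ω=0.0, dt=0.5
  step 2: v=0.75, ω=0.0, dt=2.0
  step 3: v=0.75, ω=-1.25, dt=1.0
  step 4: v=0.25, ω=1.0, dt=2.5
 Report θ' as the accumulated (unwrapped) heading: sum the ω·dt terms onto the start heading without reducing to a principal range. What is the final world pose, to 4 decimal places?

step 1: θ'=-1.3090 (straight) → pose (4.1618, -5.6037, -1.3090)
step 2: θ'=-1.3090 (straight) → pose (4.5500, -7.0526, -1.3090)
step 3: θ'=-2.5590 (R=-0.6000) → pose (4.3006, -7.7089, -2.5590)
step 4: θ'=-0.0590 (R=0.2500) → pose (4.4234, -8.1672, -0.0590)

(4.4234, -8.1672, -0.0590)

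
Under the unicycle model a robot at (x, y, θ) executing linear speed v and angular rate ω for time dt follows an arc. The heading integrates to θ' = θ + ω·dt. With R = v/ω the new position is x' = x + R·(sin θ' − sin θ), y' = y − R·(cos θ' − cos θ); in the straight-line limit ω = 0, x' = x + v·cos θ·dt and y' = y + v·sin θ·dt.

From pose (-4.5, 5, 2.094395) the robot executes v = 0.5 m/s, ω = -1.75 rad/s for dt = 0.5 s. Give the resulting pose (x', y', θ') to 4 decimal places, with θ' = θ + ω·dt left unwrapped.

θ' = 2.0944 + -1.75·0.5 = 1.2194
R = v/ω = 0.5/-1.75 = -0.2857
x' = -4.5 + -0.2857·(sin 1.2194 − sin 2.0944) = -4.5208
y' = 5 − -0.2857·(cos 1.2194 − cos 2.0944) = 5.2412

(-4.5208, 5.2412, 1.2194)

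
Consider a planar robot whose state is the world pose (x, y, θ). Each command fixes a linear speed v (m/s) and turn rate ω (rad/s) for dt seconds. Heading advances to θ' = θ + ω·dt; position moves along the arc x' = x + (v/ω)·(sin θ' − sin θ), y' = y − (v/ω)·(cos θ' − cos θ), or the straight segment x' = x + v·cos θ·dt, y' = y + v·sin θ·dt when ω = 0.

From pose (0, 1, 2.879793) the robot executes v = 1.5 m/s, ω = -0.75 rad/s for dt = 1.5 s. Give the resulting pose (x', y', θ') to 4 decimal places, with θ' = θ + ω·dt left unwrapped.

(-1.4486, 2.5659, 1.7548)

θ' = 2.8798 + -0.75·1.5 = 1.7548
R = v/ω = 1.5/-0.75 = -2.0000
x' = 0 + -2.0000·(sin 1.7548 − sin 2.8798) = -1.4486
y' = 1 − -2.0000·(cos 1.7548 − cos 2.8798) = 2.5659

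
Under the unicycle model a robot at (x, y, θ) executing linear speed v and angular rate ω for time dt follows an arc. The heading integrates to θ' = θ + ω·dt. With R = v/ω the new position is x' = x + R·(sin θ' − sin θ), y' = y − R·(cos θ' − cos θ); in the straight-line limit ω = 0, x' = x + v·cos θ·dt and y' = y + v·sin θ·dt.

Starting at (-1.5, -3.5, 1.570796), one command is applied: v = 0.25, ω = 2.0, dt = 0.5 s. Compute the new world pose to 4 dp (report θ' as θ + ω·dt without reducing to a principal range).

(-1.5575, -3.3948, 2.5708)

θ' = 1.5708 + 2.0·0.5 = 2.5708
R = v/ω = 0.25/2.0 = 0.1250
x' = -1.5 + 0.1250·(sin 2.5708 − sin 1.5708) = -1.5575
y' = -3.5 − 0.1250·(cos 2.5708 − cos 1.5708) = -3.3948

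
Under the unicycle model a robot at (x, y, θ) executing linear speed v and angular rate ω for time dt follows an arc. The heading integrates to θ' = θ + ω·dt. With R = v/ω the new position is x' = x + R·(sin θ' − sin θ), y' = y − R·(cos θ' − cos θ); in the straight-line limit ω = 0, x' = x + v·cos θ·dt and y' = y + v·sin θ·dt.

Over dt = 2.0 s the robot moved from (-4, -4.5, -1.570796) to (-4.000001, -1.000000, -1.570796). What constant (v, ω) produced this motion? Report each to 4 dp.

Δθ = -1.570796 − -1.570796 = 0.000000
ω = Δθ/dt = 0.000000/2.0 = 0.0000
ω = 0 → v = (Δx·cos θ + Δy·sin θ)/dt = -1.7500

v = -1.7500, ω = 0.0000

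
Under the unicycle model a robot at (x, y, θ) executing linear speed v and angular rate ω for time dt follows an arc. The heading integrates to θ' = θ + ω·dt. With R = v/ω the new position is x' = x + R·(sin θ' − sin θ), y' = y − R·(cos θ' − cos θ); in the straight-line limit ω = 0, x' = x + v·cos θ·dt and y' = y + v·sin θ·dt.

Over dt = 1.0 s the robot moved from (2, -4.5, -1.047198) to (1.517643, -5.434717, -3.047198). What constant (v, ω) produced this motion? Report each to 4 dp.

v = 1.2500, ω = -2.0000

Δθ = -3.047198 − -1.047198 = -2.000000
ω = Δθ/dt = -2.000000/1.0 = -2.0000
R = −Δy/(cos θ' − cos θ) = -0.6250
v = R·ω = -0.6250·-2.0000 = 1.2500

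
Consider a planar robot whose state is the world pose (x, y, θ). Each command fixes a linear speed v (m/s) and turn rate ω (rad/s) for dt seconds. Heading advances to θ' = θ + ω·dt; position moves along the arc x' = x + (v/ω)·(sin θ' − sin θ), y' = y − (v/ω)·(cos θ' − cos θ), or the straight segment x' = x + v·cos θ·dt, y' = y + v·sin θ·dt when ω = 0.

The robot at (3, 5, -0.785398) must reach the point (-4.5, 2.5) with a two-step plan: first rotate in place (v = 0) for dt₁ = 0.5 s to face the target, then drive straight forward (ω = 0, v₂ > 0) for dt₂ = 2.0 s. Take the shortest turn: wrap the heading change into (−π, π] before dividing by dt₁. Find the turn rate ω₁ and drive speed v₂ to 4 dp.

heading to target = atan2(2.5−5, -4.5−3) = -2.8198
Δθ = wrap(-2.8198 − -0.7854) = -2.0344; ω₁ = Δθ/dt₁ = -4.0689
distance = √((-4.5−3)² + (2.5−5)²) = 7.9057; v₂ = distance/dt₂ = 3.9528

ω₁ = -4.0689, v₂ = 3.9528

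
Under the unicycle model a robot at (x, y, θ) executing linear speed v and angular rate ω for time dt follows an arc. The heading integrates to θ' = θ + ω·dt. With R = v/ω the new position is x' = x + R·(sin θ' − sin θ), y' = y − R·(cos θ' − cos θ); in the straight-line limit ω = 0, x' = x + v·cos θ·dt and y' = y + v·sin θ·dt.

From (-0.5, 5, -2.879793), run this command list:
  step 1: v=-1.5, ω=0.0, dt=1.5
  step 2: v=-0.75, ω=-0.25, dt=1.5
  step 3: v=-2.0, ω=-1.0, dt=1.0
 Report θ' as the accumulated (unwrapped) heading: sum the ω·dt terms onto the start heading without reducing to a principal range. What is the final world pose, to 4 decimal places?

step 1: θ'=-2.8798 (straight) → pose (1.6733, 5.5823, -2.8798)
step 2: θ'=-3.2548 (R=3.0000) → pose (2.7887, 5.6654, -3.2548)
step 3: θ'=-4.2548 (R=2.0000) → pose (4.3570, 4.5618, -4.2548)

(4.3570, 4.5618, -4.2548)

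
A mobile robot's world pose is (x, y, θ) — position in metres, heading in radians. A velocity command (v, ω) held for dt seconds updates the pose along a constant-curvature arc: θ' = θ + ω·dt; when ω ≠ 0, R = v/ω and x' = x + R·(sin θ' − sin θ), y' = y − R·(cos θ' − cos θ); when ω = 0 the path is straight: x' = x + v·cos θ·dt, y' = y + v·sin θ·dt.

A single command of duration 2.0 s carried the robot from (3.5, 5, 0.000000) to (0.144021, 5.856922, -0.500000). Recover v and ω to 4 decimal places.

v = -1.7500, ω = -0.2500

Δθ = -0.500000 − 0.000000 = -0.500000
ω = Δθ/dt = -0.500000/2.0 = -0.2500
R = Δx/(sin θ' − sin θ) = 7.0000
v = R·ω = 7.0000·-0.2500 = -1.7500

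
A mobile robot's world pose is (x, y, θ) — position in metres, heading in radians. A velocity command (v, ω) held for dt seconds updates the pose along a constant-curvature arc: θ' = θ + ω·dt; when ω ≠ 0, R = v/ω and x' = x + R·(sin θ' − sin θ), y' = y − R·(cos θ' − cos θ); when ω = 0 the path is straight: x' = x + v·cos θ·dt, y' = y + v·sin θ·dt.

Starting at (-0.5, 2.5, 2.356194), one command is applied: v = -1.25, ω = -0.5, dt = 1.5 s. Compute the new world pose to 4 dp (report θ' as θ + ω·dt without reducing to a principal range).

(0.2307, 0.8207, 1.6062)

θ' = 2.3562 + -0.5·1.5 = 1.6062
R = v/ω = -1.25/-0.5 = 2.5000
x' = -0.5 + 2.5000·(sin 1.6062 − sin 2.3562) = 0.2307
y' = 2.5 − 2.5000·(cos 1.6062 − cos 2.3562) = 0.8207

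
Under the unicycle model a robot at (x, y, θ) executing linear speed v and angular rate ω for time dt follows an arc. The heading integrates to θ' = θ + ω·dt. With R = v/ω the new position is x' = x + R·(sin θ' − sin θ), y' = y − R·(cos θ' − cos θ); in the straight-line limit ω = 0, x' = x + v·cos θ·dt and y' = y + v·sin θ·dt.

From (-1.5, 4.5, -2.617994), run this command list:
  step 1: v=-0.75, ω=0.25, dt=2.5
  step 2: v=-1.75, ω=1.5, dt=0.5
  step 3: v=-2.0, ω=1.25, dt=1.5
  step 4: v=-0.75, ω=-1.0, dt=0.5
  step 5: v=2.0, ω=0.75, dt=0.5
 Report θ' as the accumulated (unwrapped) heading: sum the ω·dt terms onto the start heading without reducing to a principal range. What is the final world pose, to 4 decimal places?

(-2.0837, 7.6722, 0.5070)

step 1: θ'=-1.9930 (R=-3.0000) → pose (-0.2634, 5.8688, -1.9930)
step 2: θ'=-1.2430 (R=-1.1667) → pose (-0.2231, 6.7225, -1.2430)
step 3: θ'=0.6320 (R=-1.6000) → pose (-2.6831, 7.4983, 0.6320)
step 4: θ'=0.1320 (R=0.7500) → pose (-3.0275, 7.3599, 0.1320)
step 5: θ'=0.5070 (R=2.6667) → pose (-2.0837, 7.6722, 0.5070)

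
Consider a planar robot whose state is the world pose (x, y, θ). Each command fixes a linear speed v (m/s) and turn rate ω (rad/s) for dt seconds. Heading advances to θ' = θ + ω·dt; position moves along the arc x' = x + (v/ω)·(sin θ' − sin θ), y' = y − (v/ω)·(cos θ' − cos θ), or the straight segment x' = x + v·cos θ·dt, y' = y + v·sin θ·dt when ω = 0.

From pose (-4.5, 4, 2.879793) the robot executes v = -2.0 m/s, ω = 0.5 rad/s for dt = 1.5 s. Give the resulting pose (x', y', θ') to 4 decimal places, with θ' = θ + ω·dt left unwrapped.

(-1.5886, 4.3310, 3.6298)

θ' = 2.8798 + 0.5·1.5 = 3.6298
R = v/ω = -2.0/0.5 = -4.0000
x' = -4.5 + -4.0000·(sin 3.6298 − sin 2.8798) = -1.5886
y' = 4 − -4.0000·(cos 3.6298 − cos 2.8798) = 4.3310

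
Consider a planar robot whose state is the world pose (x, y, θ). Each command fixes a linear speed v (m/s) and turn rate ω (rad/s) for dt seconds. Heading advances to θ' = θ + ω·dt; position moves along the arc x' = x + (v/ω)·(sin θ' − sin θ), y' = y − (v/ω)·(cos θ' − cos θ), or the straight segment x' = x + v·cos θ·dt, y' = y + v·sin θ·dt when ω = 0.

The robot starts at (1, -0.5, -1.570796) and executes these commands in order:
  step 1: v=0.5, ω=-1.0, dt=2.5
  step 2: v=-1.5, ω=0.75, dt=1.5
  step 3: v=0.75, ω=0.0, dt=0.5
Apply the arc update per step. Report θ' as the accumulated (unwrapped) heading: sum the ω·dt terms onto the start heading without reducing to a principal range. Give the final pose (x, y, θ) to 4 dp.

step 1: θ'=-4.0708 (R=-0.5000) → pose (0.0994, -0.7992, -4.0708)
step 2: θ'=-2.9458 (R=-2.0000) → pose (2.0908, -1.5641, -2.9458)
step 3: θ'=-2.9458 (straight) → pose (1.7230, -1.6370, -2.9458)

(1.7230, -1.6370, -2.9458)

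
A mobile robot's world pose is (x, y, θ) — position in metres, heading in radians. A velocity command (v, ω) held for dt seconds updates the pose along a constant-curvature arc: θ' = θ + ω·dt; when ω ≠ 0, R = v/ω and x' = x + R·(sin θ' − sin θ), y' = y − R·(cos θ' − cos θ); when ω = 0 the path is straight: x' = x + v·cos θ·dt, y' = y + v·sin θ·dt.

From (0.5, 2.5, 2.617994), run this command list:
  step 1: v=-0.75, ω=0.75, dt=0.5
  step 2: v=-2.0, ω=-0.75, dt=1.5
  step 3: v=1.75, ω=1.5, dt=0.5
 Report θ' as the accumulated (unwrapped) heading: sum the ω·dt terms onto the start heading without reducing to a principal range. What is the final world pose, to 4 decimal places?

(2.4747, 1.1894, 2.6180)

step 1: θ'=2.9930 (R=-1.0000) → pose (0.8519, 2.3770, 2.9930)
step 2: θ'=1.8680 (R=2.6667) → pose (3.0069, 0.5207, 1.8680)
step 3: θ'=2.6180 (R=1.1667) → pose (2.4747, 1.1894, 2.6180)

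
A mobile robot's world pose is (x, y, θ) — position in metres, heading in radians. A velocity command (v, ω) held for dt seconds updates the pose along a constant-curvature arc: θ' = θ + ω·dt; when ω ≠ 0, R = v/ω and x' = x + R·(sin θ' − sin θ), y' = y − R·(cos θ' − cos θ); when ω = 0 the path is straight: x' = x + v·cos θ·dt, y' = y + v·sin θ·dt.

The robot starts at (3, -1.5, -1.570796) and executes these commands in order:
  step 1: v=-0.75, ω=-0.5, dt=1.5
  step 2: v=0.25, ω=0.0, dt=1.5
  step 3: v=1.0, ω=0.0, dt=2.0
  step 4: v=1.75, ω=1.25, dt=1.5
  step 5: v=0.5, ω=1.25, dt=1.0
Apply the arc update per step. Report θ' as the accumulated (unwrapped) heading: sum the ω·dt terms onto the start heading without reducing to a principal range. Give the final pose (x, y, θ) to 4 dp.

(2.6649, -4.3493, 0.8042)

step 1: θ'=-2.3208 (R=1.5000) → pose (3.4025, -0.4775, -2.3208)
step 2: θ'=-2.3208 (straight) → pose (3.1469, -0.7519, -2.3208)
step 3: θ'=-2.3208 (straight) → pose (1.7836, -2.2153, -2.3208)
step 4: θ'=-0.4458 (R=1.4000) → pose (2.2043, -4.4328, -0.4458)
step 5: θ'=0.8042 (R=0.4000) → pose (2.6649, -4.3493, 0.8042)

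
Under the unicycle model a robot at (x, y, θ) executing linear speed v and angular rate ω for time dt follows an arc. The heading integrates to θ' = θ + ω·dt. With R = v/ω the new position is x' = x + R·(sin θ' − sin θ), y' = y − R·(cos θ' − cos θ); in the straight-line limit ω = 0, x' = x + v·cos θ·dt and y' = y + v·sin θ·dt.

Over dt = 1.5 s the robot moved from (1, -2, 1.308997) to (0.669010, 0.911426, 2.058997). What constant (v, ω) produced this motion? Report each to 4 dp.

Δθ = 2.058997 − 1.308997 = 0.750000
ω = Δθ/dt = 0.750000/1.5 = 0.5000
R = −Δy/(cos θ' − cos θ) = 4.0000
v = R·ω = 4.0000·0.5000 = 2.0000

v = 2.0000, ω = 0.5000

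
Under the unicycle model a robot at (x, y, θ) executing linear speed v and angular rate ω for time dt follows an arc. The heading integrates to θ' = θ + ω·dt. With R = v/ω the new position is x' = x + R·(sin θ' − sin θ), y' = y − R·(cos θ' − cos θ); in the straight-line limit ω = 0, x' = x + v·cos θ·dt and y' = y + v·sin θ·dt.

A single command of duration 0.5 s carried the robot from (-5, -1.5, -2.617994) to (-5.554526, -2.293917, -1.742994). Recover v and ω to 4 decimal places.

v = 2.0000, ω = 1.7500

Δθ = -1.742994 − -2.617994 = 0.875000
ω = Δθ/dt = 0.875000/0.5 = 1.7500
R = −Δy/(cos θ' − cos θ) = 1.1429
v = R·ω = 1.1429·1.7500 = 2.0000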